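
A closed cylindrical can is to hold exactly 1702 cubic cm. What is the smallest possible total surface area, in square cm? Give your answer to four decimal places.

With radius r and height h, πr²h = 1702 so h = 1702/(πr²), and S(r) = 2πr² + 2πrh = 2πr² + 2·1702/r.
S'(r) = 4πr − 2·1702/r² = 0 ⇒ r³ = 1702/(2π), so r ≈ 6.4703 and h = 2r ≈ 12.9407.
S''(r) = 4π + 4·1702/r³ > 0, so this is the minimum; S ≈ 789.1403.

789.1403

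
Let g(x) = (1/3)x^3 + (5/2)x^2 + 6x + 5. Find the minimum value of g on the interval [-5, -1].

The derivative is x^2 + 5x + 6, which vanishes at x = -3 and x = -2.
Evaluating at the critical points and endpoints: g(-5) = -25/6, g(-3) = 1/2, g(-2) = 1/3, g(-1) = 7/6.
So the minimum is g(-5) = -25/6.

-25/6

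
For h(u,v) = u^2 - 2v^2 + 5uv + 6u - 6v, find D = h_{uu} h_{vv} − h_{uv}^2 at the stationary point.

-33

∂h/∂u = 2u + 5v + 6 = 0 and ∂h/∂v = 5u - 4v - 6 = 0, so (u, v) = (2/11, -14/11).
The Hessian has h_{uu} = 2, h_{vv} = -4, h_{uv} = 5, giving D = -33 < 0, so the point is a saddle point.
D = (2)·(-4) − (5)^2 = -33.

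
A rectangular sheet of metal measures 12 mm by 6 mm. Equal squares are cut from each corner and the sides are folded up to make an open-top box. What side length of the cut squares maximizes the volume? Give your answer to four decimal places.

With cut size x, the volume is V(x) = x(12 − 2x)(6 − 2x) for 0 < x < 3.
V'(x) = 12x^2 − 72x + 72. Setting V'(x) = 0 gives x ≈ 1.2679 (the root in (0, 3)).
V''(x) = 24x − 72 is negative there, so this is the maximum; V ≈ 41.5692.

1.2679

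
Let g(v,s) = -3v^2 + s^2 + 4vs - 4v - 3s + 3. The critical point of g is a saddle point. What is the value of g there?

∂g/∂v = -6v + 4s - 4 = 0 and ∂g/∂s = 4v + 2s - 3 = 0, so (v, s) = (1/7, 17/14).
The Hessian has g_{vv} = -6, g_{ss} = 2, g_{vs} = 4, giving D = -28 < 0, so the point is a saddle point.
g(1/7, 17/14) = 25/28.

25/28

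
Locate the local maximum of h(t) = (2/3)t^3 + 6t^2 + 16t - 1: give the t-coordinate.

-4

Critical points: h'(t) = 2t^2 + 12t + 16 vanishes at t = -4, -2.
Second-derivative test with h''(t) = 4t + 12: h''(-4) = -4 < 0 ⇒ local maximum; h''(-2) = 4 > 0 ⇒ local minimum.
Thus h has its local maximum at t = -4, with value -35/3.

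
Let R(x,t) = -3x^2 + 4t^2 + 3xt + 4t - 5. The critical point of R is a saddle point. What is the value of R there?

-111/19

∂R/∂x = -6x + 3t = 0 and ∂R/∂t = 3x + 8t + 4 = 0, so (x, t) = (-4/19, -8/19).
The Hessian has R_{xx} = -6, R_{tt} = 8, R_{xt} = 3, giving D = -57 < 0, so the point is a saddle point.
R(-4/19, -8/19) = -111/19.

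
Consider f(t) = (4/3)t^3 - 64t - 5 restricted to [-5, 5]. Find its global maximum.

The derivative is 4t^2 - 64, which vanishes at t = -4 and t = 4.
Evaluating at the critical points and endpoints: f(-5) = 445/3, f(-4) = 497/3, f(4) = -527/3, f(5) = -475/3.
Hence the absolute maximum is 497/3 at t = -4.

497/3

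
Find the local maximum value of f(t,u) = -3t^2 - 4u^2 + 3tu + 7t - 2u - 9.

-185/39

∂f/∂t = -6t + 3u + 7 = 0 and ∂f/∂u = 3t - 8u - 2 = 0, so (t, u) = (50/39, 3/13).
The Hessian has f_{tt} = -6, f_{uu} = -8, f_{tu} = 3, giving D = 39 > 0 with f_{tt} < 0, so the point is a local maximum.
f(50/39, 3/13) = -185/39.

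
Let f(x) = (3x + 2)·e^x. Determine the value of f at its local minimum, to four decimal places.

Differentiating with the product rule gives f'(x) = (3x + 5)·e^x. Since e^x > 0, the only critical point is x = -5/3.
f''(-5/3) has the same sign as 3 > 0, so this is a local minimum.
f(-5/3) = (-3)·e^(-5/3) ≈ -0.5666.

-0.5666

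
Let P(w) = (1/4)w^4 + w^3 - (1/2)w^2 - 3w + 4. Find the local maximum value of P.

P'(w) = w^3 + 3w^2 - w - 3. Setting P'(w) = 0 gives w ∈ {-3, -1, 1}.
Since P''(w) = 3w^2 + 6w - 1, we get P''(-3) = 8 > 0 ⇒ local minimum; P''(-1) = -4 < 0 ⇒ local maximum; P''(1) = 8 > 0 ⇒ local minimum.
So the local maximum value is P(-1) = 23/4.

23/4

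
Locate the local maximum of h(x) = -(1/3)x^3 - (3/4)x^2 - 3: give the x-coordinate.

h'(x) = -x^2 - (3/2)x. Setting h'(x) = 0 gives x ∈ {-3/2, 0}.
Second-derivative test with h''(x) = -2x - 3/2: h''(-3/2) = 3/2 > 0 ⇒ local minimum; h''(0) = -3/2 < 0 ⇒ local maximum.
The local maximum is h(0) = -3.

0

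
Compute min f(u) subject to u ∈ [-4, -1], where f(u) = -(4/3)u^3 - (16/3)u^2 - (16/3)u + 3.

3

Differentiating, f'(u) = -4u^2 - (32/3)u - 16/3; whose only zero in [-4, -1] is u = -2.
Compare values at every candidate in [-4, -1]: f(-4) = 73/3; f(-2) = 3; f(-1) = 13/3.
The minimum over the interval is 3, attained at u = -2.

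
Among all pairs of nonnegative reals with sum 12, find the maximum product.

With x + y = 12, the product is P(x) = x(12 − x).
P'(x) = 12 − 2x = 0 gives x = 6; P'' = −2 < 0, so this is the maximum.
P = 6·6 = 36.

36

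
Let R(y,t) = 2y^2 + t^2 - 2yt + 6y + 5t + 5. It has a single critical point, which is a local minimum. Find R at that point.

∂R/∂y = 4y - 2t + 6 = 0 and ∂R/∂t = -2y + 2t + 5 = 0, so (y, t) = (-11/2, -8).
The Hessian has R_{yy} = 4, R_{tt} = 2, R_{yt} = -2, giving D = 4 > 0 with R_{yy} > 0, so the point is a local minimum.
R(-11/2, -8) = -63/2.

-63/2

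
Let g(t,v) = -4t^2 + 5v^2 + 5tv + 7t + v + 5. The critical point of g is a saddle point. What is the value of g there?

∂g/∂t = -8t + 5v + 7 = 0 and ∂g/∂v = 5t + 10v + 1 = 0, so (t, v) = (13/21, -43/105).
The Hessian has g_{tt} = -8, g_{vv} = 10, g_{tv} = 5, giving D = -105 < 0, so the point is a saddle point.
g(13/21, -43/105) = 731/105.

731/105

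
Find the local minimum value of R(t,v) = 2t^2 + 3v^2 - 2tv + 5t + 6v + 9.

-27/20

∂R/∂t = 4t - 2v + 5 = 0 and ∂R/∂v = -2t + 6v + 6 = 0, so (t, v) = (-21/10, -17/10).
The Hessian has R_{tt} = 4, R_{vv} = 6, R_{tv} = -2, giving D = 20 > 0 with R_{tt} > 0, so the point is a local minimum.
R(-21/10, -17/10) = -27/20.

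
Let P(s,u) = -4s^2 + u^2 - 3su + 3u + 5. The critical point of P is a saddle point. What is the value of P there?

89/25

∂P/∂s = -8s - 3u = 0 and ∂P/∂u = -3s + 2u + 3 = 0, so (s, u) = (9/25, -24/25).
The Hessian has P_{ss} = -8, P_{uu} = 2, P_{su} = -3, giving D = -25 < 0, so the point is a saddle point.
P(9/25, -24/25) = 89/25.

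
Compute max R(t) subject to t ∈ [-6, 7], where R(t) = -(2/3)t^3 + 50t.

500/3

The derivative is -2t^2 + 50, which vanishes at t = -5 and t = 5.
Candidates: R(-6) = -156; R(-5) = -500/3; R(5) = 500/3; R(7) = 364/3.
So the maximum is R(5) = 500/3.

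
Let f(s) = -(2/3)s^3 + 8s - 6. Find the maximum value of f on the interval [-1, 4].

The derivative is -2s^2 + 8, whose only zero in [-1, 4] is s = 2.
Compare values at every candidate in [-1, 4]: f(-1) = -40/3,  f(2) = 14/3,  f(4) = -50/3.
So the maximum is f(2) = 14/3.

14/3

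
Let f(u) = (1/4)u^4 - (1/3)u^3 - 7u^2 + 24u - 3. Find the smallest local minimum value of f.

f'(u) = u^3 - u^2 - 14u + 24 = 0 at u = -4, 2, 3.
Second-derivative test with f''(u) = 3u^2 - 2u - 14: f''(-4) = 42 > 0 ⇒ local minimum; f''(2) = -6 < 0 ⇒ local maximum; f''(3) = 7 > 0 ⇒ local minimum.
So the smallest local minimum value is f(-4) = -377/3.

-377/3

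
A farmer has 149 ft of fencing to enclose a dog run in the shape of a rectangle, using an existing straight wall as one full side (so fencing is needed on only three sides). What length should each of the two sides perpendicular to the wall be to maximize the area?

Let the sides perpendicular to the wall have length x and the parallel side y, so 2x + y = 149 and the area is A = xy = x(149 − 2x).
A'(x) = 149 − 4x = 0 gives x = 149/4, and A''(x) = −4 < 0 confirms a maximum.
Then y = 149 − 2·149/4 = 149/2 and A = 22201/8.

149/4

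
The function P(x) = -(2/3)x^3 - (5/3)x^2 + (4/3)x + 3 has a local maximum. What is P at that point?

262/81

Critical points: P'(x) = -2x^2 - (10/3)x + 4/3 vanishes at x = -2, 1/3.
P''(x) = -4x - 10/3. P''(-2) = 14/3 > 0 ⇒ local minimum; P''(1/3) = -14/3 < 0 ⇒ local maximum.
The local maximum is P(1/3) = 262/81.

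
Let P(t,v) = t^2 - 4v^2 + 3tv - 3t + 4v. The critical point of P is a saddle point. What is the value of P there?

16/25

∂P/∂t = 2t + 3v - 3 = 0 and ∂P/∂v = 3t - 8v + 4 = 0, so (t, v) = (12/25, 17/25).
The Hessian has P_{tt} = 2, P_{vv} = -8, P_{tv} = 3, giving D = -25 < 0, so the point is a saddle point.
P(12/25, 17/25) = 16/25.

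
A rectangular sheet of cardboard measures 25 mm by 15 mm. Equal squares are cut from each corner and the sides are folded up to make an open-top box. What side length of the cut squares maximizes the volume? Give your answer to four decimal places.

3.0343

With cut size x, the volume is V(x) = x(25 − 2x)(15 − 2x) for 0 < x < 7.5.
V'(x) = 12x^2 − 160x + 375. Setting V'(x) = 0 gives x ≈ 3.0343 (the root in (0, 7.5)).
V''(x) = 24x − 160 is negative there, so this is the maximum; V ≈ 513.0513.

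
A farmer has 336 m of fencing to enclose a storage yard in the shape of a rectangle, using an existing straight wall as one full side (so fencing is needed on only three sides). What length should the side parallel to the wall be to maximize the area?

168

Let the sides perpendicular to the wall have length x and the parallel side y, so 2x + y = 336 and the area is A = xy = x(336 − 2x).
A'(x) = 336 − 4x = 0 gives x = 84, and A''(x) = −4 < 0 confirms a maximum.
Then y = 336 − 2·84 = 168 and A = 14112.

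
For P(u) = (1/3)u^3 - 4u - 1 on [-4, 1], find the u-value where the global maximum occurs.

The derivative is u^2 - 4, whose only zero in [-4, 1] is u = -2.
Evaluating at the critical points and endpoints: P(-4) = -19/3; P(-2) = 13/3; P(1) = -14/3.
The maximum over the interval is 13/3, attained at u = -2.

-2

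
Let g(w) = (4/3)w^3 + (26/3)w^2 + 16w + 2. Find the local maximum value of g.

-4

g'(w) = 4w^2 + (52/3)w + 16 = 0 at w = -3, -4/3.
g''(w) = 8w + 52/3. g''(-3) = -20/3 < 0 ⇒ local maximum; g''(-4/3) = 20/3 > 0 ⇒ local minimum.
So the local maximum value is g(-3) = -4.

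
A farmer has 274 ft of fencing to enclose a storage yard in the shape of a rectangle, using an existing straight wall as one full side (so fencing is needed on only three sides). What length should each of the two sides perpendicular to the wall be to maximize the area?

Let the sides perpendicular to the wall have length x and the parallel side y, so 2x + y = 274 and the area is A = xy = x(274 − 2x).
A'(x) = 274 − 4x = 0 gives x = 137/2, and A''(x) = −4 < 0 confirms a maximum.
Then y = 274 − 2·137/2 = 137 and A = 18769/2.

137/2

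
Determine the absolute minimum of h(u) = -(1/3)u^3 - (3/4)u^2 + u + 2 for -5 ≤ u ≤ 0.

h'(u) = -u^2 - (3/2)u + 1, whose only zero in [-5, 0] is u = -2.
Candidates: h(-5) = 239/12, h(-2) = -1/3, h(0) = 2.
The minimum over the interval is -1/3, attained at u = -2.

-1/3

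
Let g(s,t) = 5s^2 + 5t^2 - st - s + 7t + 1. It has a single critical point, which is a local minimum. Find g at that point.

∂g/∂s = 10s - t - 1 = 0 and ∂g/∂t = -s + 10t + 7 = 0, so (s, t) = (1/33, -23/33).
The Hessian has g_{ss} = 10, g_{tt} = 10, g_{st} = -1, giving D = 99 > 0 with g_{ss} > 0, so the point is a local minimum.
g(1/33, -23/33) = -16/11.

-16/11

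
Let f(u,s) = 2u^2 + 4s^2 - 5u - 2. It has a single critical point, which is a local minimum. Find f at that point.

-41/8

∂f/∂u = 4u - 5 = 0 and ∂f/∂s = 8s = 0, so (u, s) = (5/4, 0).
The Hessian has f_{uu} = 4, f_{ss} = 8, f_{us} = 0, giving D = 32 > 0 with f_{uu} > 0, so the point is a local minimum.
f(5/4, 0) = -41/8.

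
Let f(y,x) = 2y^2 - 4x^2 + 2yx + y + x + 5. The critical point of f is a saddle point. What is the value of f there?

44/9

∂f/∂y = 4y + 2x + 1 = 0 and ∂f/∂x = 2y - 8x + 1 = 0, so (y, x) = (-5/18, 1/18).
The Hessian has f_{yy} = 4, f_{xx} = -8, f_{yx} = 2, giving D = -36 < 0, so the point is a saddle point.
f(-5/18, 1/18) = 44/9.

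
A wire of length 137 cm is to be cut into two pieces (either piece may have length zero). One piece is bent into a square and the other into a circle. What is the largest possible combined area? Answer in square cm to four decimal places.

Let x be the length used for the square. Square side x/4; circle radius (137−x)/(2π).
A(x) = (x/4)² + π·((137−x)/(2π))² = x²/16 + (137−x)²/(4π) for 0 ≤ x ≤ 137. A'(x) = x/8 − (137−x)/(2π) = 0 gives x = 4·137/(π+4) ≈ 76.7336.
A'' > 0, so the interior critical point is a minimum; the maximum is at an endpoint. A(0) = 1493.5896 and A(137) = 1173.0625, so the largest area is 1493.5896.

1493.5896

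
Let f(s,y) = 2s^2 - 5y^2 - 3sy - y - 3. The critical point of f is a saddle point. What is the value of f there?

-145/49

∂f/∂s = 4s - 3y = 0 and ∂f/∂y = -3s - 10y - 1 = 0, so (s, y) = (-3/49, -4/49).
The Hessian has f_{ss} = 4, f_{yy} = -10, f_{sy} = -3, giving D = -49 < 0, so the point is a saddle point.
f(-3/49, -4/49) = -145/49.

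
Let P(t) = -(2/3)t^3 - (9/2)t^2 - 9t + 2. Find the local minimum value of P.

13/2

Critical points: P'(t) = -2t^2 - 9t - 9 vanishes at t = -3, -3/2.
P''(t) = -4t - 9. P''(-3) = 3 > 0 ⇒ local minimum; P''(-3/2) = -3 < 0 ⇒ local maximum.
The local minimum is P(-3) = 13/2.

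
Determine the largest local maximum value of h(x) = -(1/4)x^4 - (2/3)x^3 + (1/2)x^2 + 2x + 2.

h'(x) = -x^3 - 2x^2 + x + 2. Setting h'(x) = 0 gives x ∈ {-2, -1, 1}.
h''(x) = -3x^2 - 4x + 1. h''(-2) = -3 < 0 ⇒ local maximum; h''(-1) = 2 > 0 ⇒ local minimum; h''(1) = -6 < 0 ⇒ local maximum.
So the largest local maximum value is h(1) = 43/12.

43/12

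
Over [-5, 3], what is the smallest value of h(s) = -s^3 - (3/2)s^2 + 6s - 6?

h'(s) = -3s^2 - 3s + 6, which vanishes at s = -2 and s = 1.
Compare values at every candidate in [-5, 3]: h(-5) = 103/2, h(-2) = -16, h(1) = -5/2, h(3) = -57/2.
The minimum over the interval is -57/2, attained at s = 3.

-57/2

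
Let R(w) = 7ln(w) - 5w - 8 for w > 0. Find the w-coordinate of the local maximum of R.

R'(w) = 7/w − 5 = 0 gives w = 7/5.
R''(w) = -7/w², which is negative for w > 0, so this is a local maximum.
R(7/5) = 7·ln(7/5) - 7 - 8 ≈ -12.6447.

7/5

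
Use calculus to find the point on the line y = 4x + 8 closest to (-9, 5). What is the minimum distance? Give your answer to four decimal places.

8.0037

Minimize D(x)^2 = (x + 9)^2 + (4x + 3)^2.
d/dx[D^2] = 2(x + 9) + 2·4·(4x + 3) = 0 ⇒ x = -21/17.
Then y = 52/17 and the distance is √(1089/17) ≈ 8.0037.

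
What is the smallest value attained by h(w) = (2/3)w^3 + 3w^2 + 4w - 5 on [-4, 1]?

-47/3

The derivative is 2w^2 + 6w + 4, which vanishes at w = -2 and w = -1.
Compare values at every candidate in [-4, 1]: h(-4) = -47/3,  h(-2) = -19/3,  h(-1) = -20/3,  h(1) = 8/3.
So the minimum is h(-4) = -47/3.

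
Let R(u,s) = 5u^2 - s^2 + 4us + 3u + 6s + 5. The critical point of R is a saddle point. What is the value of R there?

31/4

∂R/∂u = 10u + 4s + 3 = 0 and ∂R/∂s = 4u - 2s + 6 = 0, so (u, s) = (-5/6, 4/3).
The Hessian has R_{uu} = 10, R_{ss} = -2, R_{us} = 4, giving D = -36 < 0, so the point is a saddle point.
R(-5/6, 4/3) = 31/4.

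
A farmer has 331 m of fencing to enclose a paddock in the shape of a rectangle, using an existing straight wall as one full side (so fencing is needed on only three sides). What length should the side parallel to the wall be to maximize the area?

Let the sides perpendicular to the wall have length x and the parallel side y, so 2x + y = 331 and the area is A = xy = x(331 − 2x).
A'(x) = 331 − 4x = 0 gives x = 331/4, and A''(x) = −4 < 0 confirms a maximum.
Then y = 331 − 2·331/4 = 331/2 and A = 109561/8.

331/2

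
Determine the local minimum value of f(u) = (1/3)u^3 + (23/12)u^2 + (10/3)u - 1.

-229/81

Critical points: f'(u) = u^2 + (23/6)u + 10/3 vanishes at u = -5/2, -4/3.
f''(u) = 2u + 23/6. f''(-5/2) = -7/6 < 0 ⇒ local maximum; f''(-4/3) = 7/6 > 0 ⇒ local minimum.
The local minimum is f(-4/3) = -229/81.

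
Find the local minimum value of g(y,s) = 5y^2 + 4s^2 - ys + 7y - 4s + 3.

-11/79

∂g/∂y = 10y - s + 7 = 0 and ∂g/∂s = -y + 8s - 4 = 0, so (y, s) = (-52/79, 33/79).
The Hessian has g_{yy} = 10, g_{ss} = 8, g_{ys} = -1, giving D = 79 > 0 with g_{yy} > 0, so the point is a local minimum.
g(-52/79, 33/79) = -11/79.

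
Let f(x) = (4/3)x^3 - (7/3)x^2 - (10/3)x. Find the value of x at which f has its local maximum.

f'(x) = 4x^2 - (14/3)x - 10/3. Setting f'(x) = 0 gives x ∈ {-1/2, 5/3}.
f''(x) = 8x - 14/3. f''(-1/2) = -26/3 < 0 ⇒ local maximum; f''(5/3) = 26/3 > 0 ⇒ local minimum.
So the local maximum value is f(-1/2) = 11/12.

-1/2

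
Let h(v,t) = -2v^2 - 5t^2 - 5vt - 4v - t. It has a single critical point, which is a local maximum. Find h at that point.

∂h/∂v = -4v - 5t - 4 = 0 and ∂h/∂t = -5v - 10t - 1 = 0, so (v, t) = (-7/3, 16/15).
The Hessian has h_{vv} = -4, h_{tt} = -10, h_{vt} = -5, giving D = 15 > 0 with h_{vv} < 0, so the point is a local maximum.
h(-7/3, 16/15) = 62/15.

62/15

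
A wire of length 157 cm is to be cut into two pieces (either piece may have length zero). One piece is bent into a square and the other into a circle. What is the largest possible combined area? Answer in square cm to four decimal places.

1961.5051

Let x be the length used for the square. Square side x/4; circle radius (157−x)/(2π).
A(x) = (x/4)² + π·((157−x)/(2π))² = x²/16 + (157−x)²/(4π) for 0 ≤ x ≤ 157. A'(x) = x/8 − (157−x)/(2π) = 0 gives x = 4·157/(π+4) ≈ 87.9356.
A'' > 0, so the interior critical point is a minimum; the maximum is at an endpoint. A(0) = 1961.5051 and A(157) = 1540.5625, so the largest area is 1961.5051.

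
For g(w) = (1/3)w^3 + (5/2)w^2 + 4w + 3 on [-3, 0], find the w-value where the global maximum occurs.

g'(w) = w^2 + 5w + 4, whose only zero in [-3, 0] is w = -1.
Evaluating at the critical points and endpoints: g(-3) = 9/2; g(-1) = 7/6; g(0) = 3.
The maximum over the interval is 9/2, attained at w = -3.

-3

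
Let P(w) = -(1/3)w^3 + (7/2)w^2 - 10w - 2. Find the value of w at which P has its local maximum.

5

P'(w) = -w^2 + 7w - 10. Setting P'(w) = 0 gives w ∈ {2, 5}.
Second-derivative test with P''(w) = -2w + 7: P''(2) = 3 > 0 ⇒ local minimum; P''(5) = -3 < 0 ⇒ local maximum.
So the local maximum value is P(5) = -37/6.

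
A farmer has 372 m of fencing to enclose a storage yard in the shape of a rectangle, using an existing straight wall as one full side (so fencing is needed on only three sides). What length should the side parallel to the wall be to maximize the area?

186

Let the sides perpendicular to the wall have length x and the parallel side y, so 2x + y = 372 and the area is A = xy = x(372 − 2x).
A'(x) = 372 − 4x = 0 gives x = 93, and A''(x) = −4 < 0 confirms a maximum.
Then y = 372 − 2·93 = 186 and A = 17298.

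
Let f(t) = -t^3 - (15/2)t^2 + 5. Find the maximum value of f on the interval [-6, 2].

The derivative is -3t^2 - 15t, which vanishes at t = -5 and t = 0.
Candidates: f(-6) = -49,  f(-5) = -115/2,  f(0) = 5,  f(2) = -33.
The maximum over the interval is 5, attained at t = 0.

5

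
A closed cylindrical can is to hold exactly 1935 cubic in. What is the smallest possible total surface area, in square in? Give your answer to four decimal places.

With radius r and height h, πr²h = 1935 so h = 1935/(πr²), and S(r) = 2πr² + 2πrh = 2πr² + 2·1935/r.
S'(r) = 4πr − 2·1935/r² = 0 ⇒ r³ = 1935/(2π), so r ≈ 6.7531 and h = 2r ≈ 13.5061.
S''(r) = 4π + 4·1935/r³ > 0, so this is the minimum; S ≈ 859.6108.

859.6108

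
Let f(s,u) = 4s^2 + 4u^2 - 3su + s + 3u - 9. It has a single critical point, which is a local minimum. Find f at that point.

∂f/∂s = 8s - 3u + 1 = 0 and ∂f/∂u = -3s + 8u + 3 = 0, so (s, u) = (-17/55, -27/55).
The Hessian has f_{ss} = 8, f_{uu} = 8, f_{su} = -3, giving D = 55 > 0 with f_{ss} > 0, so the point is a local minimum.
f(-17/55, -27/55) = -544/55.

-544/55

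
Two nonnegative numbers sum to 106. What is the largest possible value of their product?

With x + y = 106, the product is P(x) = x(106 − x).
P'(x) = 106 − 2x = 0 gives x = 53; P'' = −2 < 0, so this is the maximum.
P = 53·53 = 2809.

2809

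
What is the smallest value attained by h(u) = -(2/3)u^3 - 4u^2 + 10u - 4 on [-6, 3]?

Differentiating, h'(u) = -2u^2 - 8u + 10; which vanishes at u = -5 and u = 1.
Evaluating at the critical points and endpoints: h(-6) = -64,  h(-5) = -212/3,  h(1) = 4/3,  h(3) = -28.
The minimum over the interval is -212/3, attained at u = -5.

-212/3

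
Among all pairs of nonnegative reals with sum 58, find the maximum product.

841

With x + y = 58, the product is P(x) = x(58 − x).
P'(x) = 58 − 2x = 0 gives x = 29; P'' = −2 < 0, so this is the maximum.
P = 29·29 = 841.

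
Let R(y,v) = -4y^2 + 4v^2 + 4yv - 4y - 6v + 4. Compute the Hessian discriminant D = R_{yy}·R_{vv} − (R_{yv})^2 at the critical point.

-80

∂R/∂y = -8y + 4v - 4 = 0 and ∂R/∂v = 4y + 8v - 6 = 0, so (y, v) = (-1/10, 4/5).
The Hessian has R_{yy} = -8, R_{vv} = 8, R_{yv} = 4, giving D = -80 < 0, so the point is a saddle point.
D = (-8)·(8) − (4)^2 = -80.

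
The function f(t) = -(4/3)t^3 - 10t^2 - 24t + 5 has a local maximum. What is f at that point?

f'(t) = -4t^2 - 20t - 24. Setting f'(t) = 0 gives t ∈ {-3, -2}.
f''(t) = -8t - 20. f''(-3) = 4 > 0 ⇒ local minimum; f''(-2) = -4 < 0 ⇒ local maximum.
The local maximum is f(-2) = 71/3.

71/3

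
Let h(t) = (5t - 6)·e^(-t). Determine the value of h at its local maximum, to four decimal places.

0.5540

By the product rule, h'(t) = (-5t + 11)·e^(-t). Since e^(-t) > 0, the only critical point is t = 11/5.
h''(11/5) has the same sign as -5 < 0, so this is a local maximum.
h(11/5) = (5)·e^(-11/5) ≈ 0.5540.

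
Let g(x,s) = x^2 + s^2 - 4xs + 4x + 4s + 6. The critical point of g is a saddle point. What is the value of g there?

14

∂g/∂x = 2x - 4s + 4 = 0 and ∂g/∂s = -4x + 2s + 4 = 0, so (x, s) = (2, 2).
The Hessian has g_{xx} = 2, g_{ss} = 2, g_{xs} = -4, giving D = -12 < 0, so the point is a saddle point.
g(2, 2) = 14.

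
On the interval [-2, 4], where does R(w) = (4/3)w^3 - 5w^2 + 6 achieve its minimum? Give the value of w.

The derivative is 4w^2 - 10w, which vanishes at w = 0 and w = 5/2.
Evaluating at the critical points and endpoints: R(-2) = -74/3, R(0) = 6, R(5/2) = -53/12, R(4) = 34/3.
So the minimum is R(-2) = -74/3.

-2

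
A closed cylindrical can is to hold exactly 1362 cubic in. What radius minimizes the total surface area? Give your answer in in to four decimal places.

6.0071

With radius r and height h, πr²h = 1362 so h = 1362/(πr²), and S(r) = 2πr² + 2πrh = 2πr² + 2·1362/r.
S'(r) = 4πr − 2·1362/r² = 0 ⇒ r³ = 1362/(2π), so r ≈ 6.0071 and h = 2r ≈ 12.0142.
S''(r) = 4π + 4·1362/r³ > 0, so this is the minimum; S ≈ 680.1937.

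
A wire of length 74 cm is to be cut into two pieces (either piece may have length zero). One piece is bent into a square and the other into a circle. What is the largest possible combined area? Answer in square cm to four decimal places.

435.7662

Let x be the length used for the square. Square side x/4; circle radius (74−x)/(2π).
A(x) = (x/4)² + π·((74−x)/(2π))² = x²/16 + (74−x)²/(4π) for 0 ≤ x ≤ 74. A'(x) = x/8 − (74−x)/(2π) = 0 gives x = 4·74/(π+4) ≈ 41.4473.
A'' > 0, so the interior critical point is a minimum; the maximum is at an endpoint. A(0) = 435.7662 and A(74) = 342.2500, so the largest area is 435.7662.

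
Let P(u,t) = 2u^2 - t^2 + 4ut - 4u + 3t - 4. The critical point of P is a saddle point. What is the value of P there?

∂P/∂u = 4u + 4t - 4 = 0 and ∂P/∂t = 4u - 2t + 3 = 0, so (u, t) = (-1/6, 7/6).
The Hessian has P_{uu} = 4, P_{tt} = -2, P_{ut} = 4, giving D = -24 < 0, so the point is a saddle point.
P(-1/6, 7/6) = -23/12.

-23/12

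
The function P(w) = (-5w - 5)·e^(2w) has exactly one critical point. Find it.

By the product rule, P'(w) = (-10w - 15)·e^(2w). Since e^(2w) > 0, the only critical point is w = -3/2.
P''(-3/2) has the same sign as -10 < 0, so this is a local maximum.
P(-3/2) = (5/2)·e^(-3) ≈ 0.1245.

-3/2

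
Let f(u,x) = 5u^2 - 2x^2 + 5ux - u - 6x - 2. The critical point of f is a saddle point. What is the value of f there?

18/65

∂f/∂u = 10u + 5x - 1 = 0 and ∂f/∂x = 5u - 4x - 6 = 0, so (u, x) = (34/65, -11/13).
The Hessian has f_{uu} = 10, f_{xx} = -4, f_{ux} = 5, giving D = -65 < 0, so the point is a saddle point.
f(34/65, -11/13) = 18/65.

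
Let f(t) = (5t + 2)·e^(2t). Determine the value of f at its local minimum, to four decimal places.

By the product rule, f'(t) = (10t + 9)·e^(2t). Since e^(2t) > 0, the only critical point is t = -9/10.
f''(-9/10) has the same sign as 10 > 0, so this is a local minimum.
f(-9/10) = (-5/2)·e^(-9/5) ≈ -0.4132.

-0.4132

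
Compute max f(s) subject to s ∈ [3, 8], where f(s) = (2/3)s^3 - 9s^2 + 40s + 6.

Differentiating, f'(s) = 2s^2 - 18s + 40; which vanishes at s = 4 and s = 5.
Evaluating at the critical points and endpoints: f(3) = 63, f(4) = 194/3, f(5) = 193/3, f(8) = 274/3.
The maximum over the interval is 274/3, attained at s = 8.

274/3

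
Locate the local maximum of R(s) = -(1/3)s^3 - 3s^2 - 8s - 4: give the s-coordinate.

-2

R'(s) = -s^2 - 6s - 8. Setting R'(s) = 0 gives s ∈ {-4, -2}.
Since R''(s) = -2s - 6, we get R''(-4) = 2 > 0 ⇒ local minimum; R''(-2) = -2 < 0 ⇒ local maximum.
Thus R has its local maximum at s = -2, with value 8/3.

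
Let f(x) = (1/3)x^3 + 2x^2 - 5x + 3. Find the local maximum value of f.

109/3

Critical points: f'(x) = x^2 + 4x - 5 vanishes at x = -5, 1.
Since f''(x) = 2x + 4, we get f''(-5) = -6 < 0 ⇒ local maximum; f''(1) = 6 > 0 ⇒ local minimum.
So the local maximum value is f(-5) = 109/3.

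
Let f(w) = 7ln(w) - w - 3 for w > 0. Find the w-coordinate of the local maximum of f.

f'(w) = 7/w − 1 = 0 gives w = 7.
f''(w) = -7/w², which is negative for w > 0, so this is a local maximum.
f(7) = 7·ln(7) - 7 - 3 ≈ 3.6214.

7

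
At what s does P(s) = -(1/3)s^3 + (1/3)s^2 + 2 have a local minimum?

0

P'(s) = -s^2 + (2/3)s = 0 at s = 0, 2/3.
Second-derivative test with P''(s) = -2s + 2/3: P''(0) = 2/3 > 0 ⇒ local minimum; P''(2/3) = -2/3 < 0 ⇒ local maximum.
Thus P has its local minimum at s = 0, with value 2.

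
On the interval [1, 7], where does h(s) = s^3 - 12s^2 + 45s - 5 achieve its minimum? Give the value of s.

1

The derivative is 3s^2 - 24s + 45, which vanishes at s = 3 and s = 5.
Compare values at every candidate in [1, 7]: h(1) = 29; h(3) = 49; h(5) = 45; h(7) = 65.
So the minimum is h(1) = 29.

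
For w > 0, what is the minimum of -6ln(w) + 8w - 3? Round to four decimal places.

P'(w) = -6/w + 8 = 0 gives w = 3/4.
P''(w) = 6/w², which is positive for w > 0, so this is a local minimum.
P(3/4) = -6·ln(3/4) + 6 - 3 ≈ 4.7261.

4.7261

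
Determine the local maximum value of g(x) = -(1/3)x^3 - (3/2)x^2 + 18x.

Critical points: g'(x) = -x^2 - 3x + 18 vanishes at x = -6, 3.
Since g''(x) = -2x - 3, we get g''(-6) = 9 > 0 ⇒ local minimum; g''(3) = -9 < 0 ⇒ local maximum.
So the local maximum value is g(3) = 63/2.

63/2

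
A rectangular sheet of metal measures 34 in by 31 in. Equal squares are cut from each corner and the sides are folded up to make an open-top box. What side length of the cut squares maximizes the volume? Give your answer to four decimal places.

With cut size x, the volume is V(x) = x(34 − 2x)(31 − 2x) for 0 < x < 15.5.
V'(x) = 12x^2 − 260x + 1054. Setting V'(x) = 0 gives x ≈ 5.3994 (the root in (0, 15.5)).
V''(x) = 24x − 260 is negative there, so this is the maximum; V ≈ 2530.6560.

5.3994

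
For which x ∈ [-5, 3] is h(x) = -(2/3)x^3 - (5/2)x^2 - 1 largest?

The derivative is -2x^2 - 5x, which vanishes at x = -5/2 and x = 0.
Candidates: h(-5) = 119/6; h(-5/2) = -149/24; h(0) = -1; h(3) = -83/2.
The maximum over the interval is 119/6, attained at x = -5.

-5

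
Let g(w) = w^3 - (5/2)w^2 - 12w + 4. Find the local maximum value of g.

g'(w) = 3w^2 - 5w - 12 = 0 at w = -4/3, 3.
Since g''(w) = 6w - 5, we get g''(-4/3) = -13 < 0 ⇒ local maximum; g''(3) = 13 > 0 ⇒ local minimum.
So the local maximum value is g(-4/3) = 356/27.

356/27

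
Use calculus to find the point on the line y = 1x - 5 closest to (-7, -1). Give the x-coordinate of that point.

-3/2

Minimize D(x)^2 = (x + 7)^2 + (x - 4)^2.
d/dx[D^2] = 2(x + 7) + 2·1·(x - 4) = 0 ⇒ x = -3/2.
Then y = -13/2 and the distance is √(121/2) ≈ 7.7782.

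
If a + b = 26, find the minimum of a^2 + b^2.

338

With a + b = 26, a^2 + b^2 = a^2 + (26 − a)^2.
The derivative 2a − 2(26 − a) = 4a − 52 vanishes at a = 13; second derivative 4 > 0, a minimum.
The minimum is 2·(13)^2 = 338.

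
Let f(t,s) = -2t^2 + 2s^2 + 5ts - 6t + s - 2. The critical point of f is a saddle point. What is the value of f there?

18/41

∂f/∂t = -4t + 5s - 6 = 0 and ∂f/∂s = 5t + 4s + 1 = 0, so (t, s) = (-29/41, 26/41).
The Hessian has f_{tt} = -4, f_{ss} = 4, f_{ts} = 5, giving D = -41 < 0, so the point is a saddle point.
f(-29/41, 26/41) = 18/41.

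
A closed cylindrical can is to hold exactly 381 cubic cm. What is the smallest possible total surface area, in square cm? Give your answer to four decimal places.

With radius r and height h, πr²h = 381 so h = 381/(πr²), and S(r) = 2πr² + 2πrh = 2πr² + 2·381/r.
S'(r) = 4πr − 2·381/r² = 0 ⇒ r³ = 381/(2π), so r ≈ 3.9287 and h = 2r ≈ 7.8574.
S''(r) = 4π + 4·381/r³ > 0, so this is the minimum; S ≈ 290.9363.

290.9363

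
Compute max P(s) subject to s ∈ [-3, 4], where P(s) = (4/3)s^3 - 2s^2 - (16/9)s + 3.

Differentiating, P'(s) = 4s^2 - 4s - 16/9; which vanishes at s = -1/3 and s = 4/3.
Candidates: P(-3) = -137/3, P(-1/3) = 269/81, P(4/3) = 19/81, P(4) = 443/9.
The maximum over the interval is 443/9, attained at s = 4.

443/9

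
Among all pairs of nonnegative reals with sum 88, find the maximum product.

With x + y = 88, the product is P(x) = x(88 − x).
P'(x) = 88 − 2x = 0 gives x = 44; P'' = −2 < 0, so this is the maximum.
P = 44·44 = 1936.

1936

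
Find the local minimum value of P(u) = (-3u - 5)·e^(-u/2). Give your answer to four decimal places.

-5.0789

P'(u) = (-3)·e^(-u/2) + (-3u - 5)·(-1/2)·e^(-u/2) = ((3/2)u - 1/2)·e^(-u/2). Since e^(-u/2) > 0, the only critical point is u = 1/3.
P''(1/3) has the same sign as 3/2 > 0, so this is a local minimum.
P(1/3) = (-6)·e^(-1/6) ≈ -5.0789.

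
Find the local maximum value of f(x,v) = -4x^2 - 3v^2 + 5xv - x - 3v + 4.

146/23

∂f/∂x = -8x + 5v - 1 = 0 and ∂f/∂v = 5x - 6v - 3 = 0, so (x, v) = (-21/23, -29/23).
The Hessian has f_{xx} = -8, f_{vv} = -6, f_{xv} = 5, giving D = 23 > 0 with f_{xx} < 0, so the point is a local maximum.
f(-21/23, -29/23) = 146/23.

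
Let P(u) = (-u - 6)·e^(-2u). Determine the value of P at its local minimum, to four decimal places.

Differentiating with the product rule gives P'(u) = (2u + 11)·e^(-2u). Since e^(-2u) > 0, the only critical point is u = -11/2.
P''(-11/2) has the same sign as 2 > 0, so this is a local minimum.
P(-11/2) = (-1/2)·e^(11) ≈ -29937.0709.

-29937.0709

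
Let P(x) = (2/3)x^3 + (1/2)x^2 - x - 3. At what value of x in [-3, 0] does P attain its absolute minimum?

P'(x) = 2x^2 + x - 1, whose only zero in [-3, 0] is x = -1.
Candidates: P(-3) = -27/2, P(-1) = -13/6, P(0) = -3.
Hence the absolute minimum is -27/2 at x = -3.

-3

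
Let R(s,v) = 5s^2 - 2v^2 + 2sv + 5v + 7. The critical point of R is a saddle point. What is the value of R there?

433/44

∂R/∂s = 10s + 2v = 0 and ∂R/∂v = 2s - 4v + 5 = 0, so (s, v) = (-5/22, 25/22).
The Hessian has R_{ss} = 10, R_{vv} = -4, R_{sv} = 2, giving D = -44 < 0, so the point is a saddle point.
R(-5/22, 25/22) = 433/44.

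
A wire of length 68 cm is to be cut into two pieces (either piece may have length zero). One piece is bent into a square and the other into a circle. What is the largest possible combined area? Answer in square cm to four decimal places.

367.9662

Let x be the length used for the square. Square side x/4; circle radius (68−x)/(2π).
A(x) = (x/4)² + π·((68−x)/(2π))² = x²/16 + (68−x)²/(4π) for 0 ≤ x ≤ 68. A'(x) = x/8 − (68−x)/(2π) = 0 gives x = 4·68/(π+4) ≈ 38.0867.
A'' > 0, so the interior critical point is a minimum; the maximum is at an endpoint. A(0) = 367.9662 and A(68) = 289.0000, so the largest area is 367.9662.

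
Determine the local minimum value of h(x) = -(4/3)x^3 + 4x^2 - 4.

-4

h'(x) = -4x^2 + 8x. Setting h'(x) = 0 gives x ∈ {0, 2}.
Since h''(x) = -8x + 8, we get h''(0) = 8 > 0 ⇒ local minimum; h''(2) = -8 < 0 ⇒ local maximum.
So the local minimum value is h(0) = -4.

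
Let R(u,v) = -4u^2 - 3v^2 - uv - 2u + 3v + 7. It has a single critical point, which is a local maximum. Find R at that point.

383/47

∂R/∂u = -8u - v - 2 = 0 and ∂R/∂v = -u - 6v + 3 = 0, so (u, v) = (-15/47, 26/47).
The Hessian has R_{uu} = -8, R_{vv} = -6, R_{uv} = -1, giving D = 47 > 0 with R_{uu} < 0, so the point is a local maximum.
R(-15/47, 26/47) = 383/47.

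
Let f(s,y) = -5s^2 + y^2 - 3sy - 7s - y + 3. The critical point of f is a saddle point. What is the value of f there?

∂f/∂s = -10s - 3y - 7 = 0 and ∂f/∂y = -3s + 2y - 1 = 0, so (s, y) = (-17/29, -11/29).
The Hessian has f_{ss} = -10, f_{yy} = 2, f_{sy} = -3, giving D = -29 < 0, so the point is a saddle point.
f(-17/29, -11/29) = 152/29.

152/29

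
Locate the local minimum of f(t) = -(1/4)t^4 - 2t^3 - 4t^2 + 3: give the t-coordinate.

-2

f'(t) = -t^3 - 6t^2 - 8t. Setting f'(t) = 0 gives t ∈ {-4, -2, 0}.
Second-derivative test with f''(t) = -3t^2 - 12t - 8: f''(-4) = -8 < 0 ⇒ local maximum; f''(-2) = 4 > 0 ⇒ local minimum; f''(0) = -8 < 0 ⇒ local maximum.
Thus f has its local minimum at t = -2, with value -1.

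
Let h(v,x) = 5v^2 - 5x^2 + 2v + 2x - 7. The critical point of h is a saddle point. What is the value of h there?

∂h/∂v = 10v + 2 = 0 and ∂h/∂x = -10x + 2 = 0, so (v, x) = (-1/5, 1/5).
The Hessian has h_{vv} = 10, h_{xx} = -10, h_{vx} = 0, giving D = -100 < 0, so the point is a saddle point.
h(-1/5, 1/5) = -7.

-7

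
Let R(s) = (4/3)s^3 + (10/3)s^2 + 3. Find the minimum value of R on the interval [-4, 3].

Differentiating, R'(s) = 4s^2 + (20/3)s; which vanishes at s = -5/3 and s = 0.
Candidates: R(-4) = -29; R(-5/3) = 493/81; R(0) = 3; R(3) = 69.
So the minimum is R(-4) = -29.

-29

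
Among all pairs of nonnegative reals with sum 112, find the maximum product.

With x + y = 112, the product is P(x) = x(112 − x).
P'(x) = 112 − 2x = 0 gives x = 56; P'' = −2 < 0, so this is the maximum.
P = 56·56 = 3136.

3136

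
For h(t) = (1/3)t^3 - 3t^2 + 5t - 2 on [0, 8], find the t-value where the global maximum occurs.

The derivative is t^2 - 6t + 5, which vanishes at t = 1 and t = 5.
Compare values at every candidate in [0, 8]: h(0) = -2; h(1) = 1/3; h(5) = -31/3; h(8) = 50/3.
The maximum over the interval is 50/3, attained at t = 8.

8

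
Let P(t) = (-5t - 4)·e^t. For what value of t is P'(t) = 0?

-9/5

Differentiating with the product rule gives P'(t) = (-5t - 9)·e^t. Since e^t > 0, the only critical point is t = -9/5.
P''(-9/5) has the same sign as -5 < 0, so this is a local maximum.
P(-9/5) = (5)·e^(-9/5) ≈ 0.8265.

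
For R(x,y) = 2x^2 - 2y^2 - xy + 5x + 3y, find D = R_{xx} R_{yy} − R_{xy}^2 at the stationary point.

-17

∂R/∂x = 4x - y + 5 = 0 and ∂R/∂y = -x - 4y + 3 = 0, so (x, y) = (-1, 1).
The Hessian has R_{xx} = 4, R_{yy} = -4, R_{xy} = -1, giving D = -17 < 0, so the point is a saddle point.
D = (4)·(-4) − (-1)^2 = -17.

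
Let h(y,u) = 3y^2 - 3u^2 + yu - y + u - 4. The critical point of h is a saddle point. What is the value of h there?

∂h/∂y = 6y + u - 1 = 0 and ∂h/∂u = y - 6u + 1 = 0, so (y, u) = (5/37, 7/37).
The Hessian has h_{yy} = 6, h_{uu} = -6, h_{yu} = 1, giving D = -37 < 0, so the point is a saddle point.
h(5/37, 7/37) = -147/37.

-147/37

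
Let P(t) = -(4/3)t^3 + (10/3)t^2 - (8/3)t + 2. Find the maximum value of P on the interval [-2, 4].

94/3

Differentiating, P'(t) = -4t^2 + (20/3)t - 8/3; which vanishes at t = 2/3 and t = 1.
Evaluating at the critical points and endpoints: P(-2) = 94/3; P(2/3) = 106/81; P(1) = 4/3; P(4) = -122/3.
Hence the absolute maximum is 94/3 at t = -2.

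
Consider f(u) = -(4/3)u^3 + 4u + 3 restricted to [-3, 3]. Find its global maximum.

27

f'(u) = -4u^2 + 4, which vanishes at u = -1 and u = 1.
Evaluating at the critical points and endpoints: f(-3) = 27,  f(-1) = 1/3,  f(1) = 17/3,  f(3) = -21.
The maximum over the interval is 27, attained at u = -3.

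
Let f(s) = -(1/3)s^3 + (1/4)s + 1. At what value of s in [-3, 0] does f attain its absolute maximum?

-3

Differentiating, f'(s) = -s^2 + 1/4; whose only zero in [-3, 0] is s = -1/2.
Compare values at every candidate in [-3, 0]: f(-3) = 37/4, f(-1/2) = 11/12, f(0) = 1.
So the maximum is f(-3) = 37/4.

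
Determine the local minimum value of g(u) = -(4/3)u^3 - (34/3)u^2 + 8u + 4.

-164

g'(u) = -4u^2 - (68/3)u + 8. Setting g'(u) = 0 gives u ∈ {-6, 1/3}.
Second-derivative test with g''(u) = -8u - 68/3: g''(-6) = 76/3 > 0 ⇒ local minimum; g''(1/3) = -76/3 < 0 ⇒ local maximum.
So the local minimum value is g(-6) = -164.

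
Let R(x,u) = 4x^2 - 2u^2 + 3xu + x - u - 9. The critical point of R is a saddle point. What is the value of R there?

-364/41

∂R/∂x = 8x + 3u + 1 = 0 and ∂R/∂u = 3x - 4u - 1 = 0, so (x, u) = (-1/41, -11/41).
The Hessian has R_{xx} = 8, R_{uu} = -4, R_{xu} = 3, giving D = -41 < 0, so the point is a saddle point.
R(-1/41, -11/41) = -364/41.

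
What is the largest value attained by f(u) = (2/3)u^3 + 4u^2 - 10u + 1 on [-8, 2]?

203/3

The derivative is 2u^2 + 8u - 10, which vanishes at u = -5 and u = 1.
Candidates: f(-8) = -13/3; f(-5) = 203/3; f(1) = -13/3; f(2) = 7/3.
Hence the absolute maximum is 203/3 at u = -5.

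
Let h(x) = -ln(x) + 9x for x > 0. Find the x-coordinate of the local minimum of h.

1/9

h'(x) = -1/x + 9 = 0 gives x = 1/9.
h''(x) = 1/x², which is positive for x > 0, so this is a local minimum.
h(1/9) = -1·ln(1/9) + 1 ≈ 3.1972.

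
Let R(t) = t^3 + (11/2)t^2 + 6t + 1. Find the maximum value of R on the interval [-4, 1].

Differentiating, R'(t) = 3t^2 + 11t + 6; which vanishes at t = -3 and t = -2/3.
Candidates: R(-4) = 1,  R(-3) = 11/2,  R(-2/3) = -23/27,  R(1) = 27/2.
Hence the absolute maximum is 27/2 at t = 1.

27/2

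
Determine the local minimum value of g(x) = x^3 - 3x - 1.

Critical points: g'(x) = 3x^2 - 3 vanishes at x = -1, 1.
Second-derivative test with g''(x) = 6x: g''(-1) = -6 < 0 ⇒ local maximum; g''(1) = 6 > 0 ⇒ local minimum.
The local minimum is g(1) = -3.

-3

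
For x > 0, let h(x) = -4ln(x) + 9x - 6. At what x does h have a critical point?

h'(x) = -4/x + 9 = 0 gives x = 4/9.
h''(x) = 4/x², which is positive for x > 0, so this is a local minimum.
h(4/9) = -4·ln(4/9) + 4 - 6 ≈ 1.2437.

4/9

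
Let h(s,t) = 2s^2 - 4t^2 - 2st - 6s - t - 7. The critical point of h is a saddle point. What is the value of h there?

-191/18

∂h/∂s = 4s - 2t - 6 = 0 and ∂h/∂t = -2s - 8t - 1 = 0, so (s, t) = (23/18, -4/9).
The Hessian has h_{ss} = 4, h_{tt} = -8, h_{st} = -2, giving D = -36 < 0, so the point is a saddle point.
h(23/18, -4/9) = -191/18.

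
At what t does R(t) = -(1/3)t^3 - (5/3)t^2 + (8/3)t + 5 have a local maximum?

2/3

R'(t) = -t^2 - (10/3)t + 8/3. Setting R'(t) = 0 gives t ∈ {-4, 2/3}.
Since R''(t) = -2t - 10/3, we get R''(-4) = 14/3 > 0 ⇒ local minimum; R''(2/3) = -14/3 < 0 ⇒ local maximum.
So the local maximum value is R(2/3) = 481/81.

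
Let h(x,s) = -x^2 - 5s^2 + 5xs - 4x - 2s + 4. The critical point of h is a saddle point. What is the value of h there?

∂h/∂x = -2x + 5s - 4 = 0 and ∂h/∂s = 5x - 10s - 2 = 0, so (x, s) = (10, 24/5).
The Hessian has h_{xx} = -2, h_{ss} = -10, h_{xs} = 5, giving D = -5 < 0, so the point is a saddle point.
h(10, 24/5) = -104/5.

-104/5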